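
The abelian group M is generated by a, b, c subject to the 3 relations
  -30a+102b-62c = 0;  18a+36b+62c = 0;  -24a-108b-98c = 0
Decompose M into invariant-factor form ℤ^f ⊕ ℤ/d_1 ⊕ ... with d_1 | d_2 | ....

Answer: M ≅ ℤ/2 ⊕ ℤ/6 ⊕ ℤ/6

Derivation:
rank_ℚ(R)=3; free=3−3=0
SNF(R) diag = [2, 6, 6] → torsion [2, 6, 6]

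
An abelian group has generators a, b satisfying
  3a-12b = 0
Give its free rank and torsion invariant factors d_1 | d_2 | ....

rank_ℚ(R)=1; free=2−1=1
SNF(R) diag = [3] → torsion [3]

Answer: M ≅ ℤ^1 ⊕ ℤ/3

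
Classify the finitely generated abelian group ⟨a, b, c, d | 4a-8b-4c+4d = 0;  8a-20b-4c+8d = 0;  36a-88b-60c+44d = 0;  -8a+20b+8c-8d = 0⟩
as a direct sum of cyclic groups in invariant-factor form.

rank_ℚ(R)=4; free=4−4=0
SNF(R) diag = [4, 4, 4, 8] → torsion [4, 4, 4, 8]

Answer: M ≅ ℤ/4 ⊕ ℤ/4 ⊕ ℤ/4 ⊕ ℤ/8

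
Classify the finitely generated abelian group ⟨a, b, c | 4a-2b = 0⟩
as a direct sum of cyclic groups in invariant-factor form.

rank_ℚ(R)=1; free=3−1=2
SNF(R) diag = [2] → torsion [2]

Answer: M ≅ ℤ^2 ⊕ ℤ/2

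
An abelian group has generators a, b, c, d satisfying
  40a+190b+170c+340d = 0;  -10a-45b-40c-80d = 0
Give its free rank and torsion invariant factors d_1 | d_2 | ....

Answer: M ≅ ℤ^2 ⊕ ℤ/5 ⊕ ℤ/10

Derivation:
rank_ℚ(R)=2; free=4−2=2
SNF(R) diag = [5, 10] → torsion [5, 10]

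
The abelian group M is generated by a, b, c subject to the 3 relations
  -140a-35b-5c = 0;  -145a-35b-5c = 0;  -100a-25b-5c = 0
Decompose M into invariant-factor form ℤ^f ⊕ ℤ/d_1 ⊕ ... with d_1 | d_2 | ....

Answer: M ≅ ℤ/5 ⊕ ℤ/5 ⊕ ℤ/10

Derivation:
rank_ℚ(R)=3; free=3−3=0
SNF(R) diag = [5, 5, 10] → torsion [5, 5, 10]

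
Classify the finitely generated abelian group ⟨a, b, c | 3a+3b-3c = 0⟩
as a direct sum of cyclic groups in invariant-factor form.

rank_ℚ(R)=1; free=3−1=2
SNF(R) diag = [3] → torsion [3]

Answer: M ≅ ℤ^2 ⊕ ℤ/3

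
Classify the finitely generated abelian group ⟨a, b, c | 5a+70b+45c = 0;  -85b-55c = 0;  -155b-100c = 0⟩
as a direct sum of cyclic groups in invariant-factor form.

rank_ℚ(R)=3; free=3−3=0
SNF(R) diag = [5, 5, 5] → torsion [5, 5, 5]

Answer: M ≅ ℤ/5 ⊕ ℤ/5 ⊕ ℤ/5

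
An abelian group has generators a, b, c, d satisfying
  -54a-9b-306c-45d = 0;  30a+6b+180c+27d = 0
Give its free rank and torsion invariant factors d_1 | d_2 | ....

Answer: M ≅ ℤ^2 ⊕ ℤ/3 ⊕ ℤ/9

Derivation:
rank_ℚ(R)=2; free=4−2=2
SNF(R) diag = [3, 9] → torsion [3, 9]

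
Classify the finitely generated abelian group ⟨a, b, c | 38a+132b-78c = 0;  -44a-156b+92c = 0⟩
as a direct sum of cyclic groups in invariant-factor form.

Answer: M ≅ ℤ^1 ⊕ ℤ/2 ⊕ ℤ/4

Derivation:
rank_ℚ(R)=2; free=3−2=1
SNF(R) diag = [2, 4] → torsion [2, 4]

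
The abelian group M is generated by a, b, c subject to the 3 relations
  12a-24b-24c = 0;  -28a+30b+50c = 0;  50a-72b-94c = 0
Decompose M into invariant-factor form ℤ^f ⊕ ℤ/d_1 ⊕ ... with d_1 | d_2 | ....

Answer: M ≅ ℤ/2 ⊕ ℤ/6 ⊕ ℤ/12

Derivation:
rank_ℚ(R)=3; free=3−3=0
SNF(R) diag = [2, 6, 12] → torsion [2, 6, 12]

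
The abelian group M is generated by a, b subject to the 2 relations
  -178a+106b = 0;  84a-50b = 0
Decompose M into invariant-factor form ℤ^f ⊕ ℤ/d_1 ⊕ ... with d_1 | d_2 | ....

Answer: M ≅ ℤ/2 ⊕ ℤ/2

Derivation:
rank_ℚ(R)=2; free=2−2=0
SNF(R) diag = [2, 2] → torsion [2, 2]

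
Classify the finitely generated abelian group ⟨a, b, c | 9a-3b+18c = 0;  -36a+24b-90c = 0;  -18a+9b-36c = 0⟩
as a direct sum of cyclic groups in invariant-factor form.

Answer: M ≅ ℤ/3 ⊕ ℤ/9 ⊕ ℤ/18

Derivation:
rank_ℚ(R)=3; free=3−3=0
SNF(R) diag = [3, 9, 18] → torsion [3, 9, 18]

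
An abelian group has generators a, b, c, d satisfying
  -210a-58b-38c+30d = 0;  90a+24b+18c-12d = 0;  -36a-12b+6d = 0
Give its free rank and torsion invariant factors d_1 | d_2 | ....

rank_ℚ(R)=3; free=4−3=1
SNF(R) diag = [2, 6, 18] → torsion [2, 6, 18]

Answer: M ≅ ℤ^1 ⊕ ℤ/2 ⊕ ℤ/6 ⊕ ℤ/18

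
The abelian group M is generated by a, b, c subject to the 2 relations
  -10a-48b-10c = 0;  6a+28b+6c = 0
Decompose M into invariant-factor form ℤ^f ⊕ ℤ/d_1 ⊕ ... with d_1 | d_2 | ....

Answer: M ≅ ℤ^1 ⊕ ℤ/2 ⊕ ℤ/4

Derivation:
rank_ℚ(R)=2; free=3−2=1
SNF(R) diag = [2, 4] → torsion [2, 4]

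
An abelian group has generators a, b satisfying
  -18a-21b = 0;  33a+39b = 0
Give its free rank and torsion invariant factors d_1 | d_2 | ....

Answer: M ≅ ℤ/3 ⊕ ℤ/3

Derivation:
rank_ℚ(R)=2; free=2−2=0
SNF(R) diag = [3, 3] → torsion [3, 3]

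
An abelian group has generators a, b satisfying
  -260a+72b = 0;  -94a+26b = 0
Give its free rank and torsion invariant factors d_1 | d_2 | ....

Answer: M ≅ ℤ/2 ⊕ ℤ/4

Derivation:
rank_ℚ(R)=2; free=2−2=0
SNF(R) diag = [2, 4] → torsion [2, 4]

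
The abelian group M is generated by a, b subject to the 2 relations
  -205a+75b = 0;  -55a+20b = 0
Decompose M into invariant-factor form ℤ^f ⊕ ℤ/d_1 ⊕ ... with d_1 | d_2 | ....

Answer: M ≅ ℤ/5 ⊕ ℤ/5

Derivation:
rank_ℚ(R)=2; free=2−2=0
SNF(R) diag = [5, 5] → torsion [5, 5]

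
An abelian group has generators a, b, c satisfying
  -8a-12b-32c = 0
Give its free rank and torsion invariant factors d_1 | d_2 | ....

Answer: M ≅ ℤ^2 ⊕ ℤ/4

Derivation:
rank_ℚ(R)=1; free=3−1=2
SNF(R) diag = [4] → torsion [4]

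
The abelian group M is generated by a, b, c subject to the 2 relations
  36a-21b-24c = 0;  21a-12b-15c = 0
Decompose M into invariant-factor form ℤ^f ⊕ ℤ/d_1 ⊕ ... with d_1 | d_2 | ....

rank_ℚ(R)=2; free=3−2=1
SNF(R) diag = [3, 3] → torsion [3, 3]

Answer: M ≅ ℤ^1 ⊕ ℤ/3 ⊕ ℤ/3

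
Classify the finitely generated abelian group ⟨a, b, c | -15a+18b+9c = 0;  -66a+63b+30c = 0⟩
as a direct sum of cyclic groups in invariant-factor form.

Answer: M ≅ ℤ^1 ⊕ ℤ/3 ⊕ ℤ/3

Derivation:
rank_ℚ(R)=2; free=3−2=1
SNF(R) diag = [3, 3] → torsion [3, 3]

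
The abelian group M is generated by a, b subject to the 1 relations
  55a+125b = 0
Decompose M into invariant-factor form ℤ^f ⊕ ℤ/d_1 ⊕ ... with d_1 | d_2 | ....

rank_ℚ(R)=1; free=2−1=1
SNF(R) diag = [5] → torsion [5]

Answer: M ≅ ℤ^1 ⊕ ℤ/5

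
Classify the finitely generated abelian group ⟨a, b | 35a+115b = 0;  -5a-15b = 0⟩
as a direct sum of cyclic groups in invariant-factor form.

rank_ℚ(R)=2; free=2−2=0
SNF(R) diag = [5, 10] → torsion [5, 10]

Answer: M ≅ ℤ/5 ⊕ ℤ/10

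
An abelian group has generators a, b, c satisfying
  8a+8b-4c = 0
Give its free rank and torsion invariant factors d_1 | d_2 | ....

rank_ℚ(R)=1; free=3−1=2
SNF(R) diag = [4] → torsion [4]

Answer: M ≅ ℤ^2 ⊕ ℤ/4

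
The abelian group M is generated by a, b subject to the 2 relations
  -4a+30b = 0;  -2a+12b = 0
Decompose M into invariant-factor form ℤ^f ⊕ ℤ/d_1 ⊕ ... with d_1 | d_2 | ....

Answer: M ≅ ℤ/2 ⊕ ℤ/6

Derivation:
rank_ℚ(R)=2; free=2−2=0
SNF(R) diag = [2, 6] → torsion [2, 6]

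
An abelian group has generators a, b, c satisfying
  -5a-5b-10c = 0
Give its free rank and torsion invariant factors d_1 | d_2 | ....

Answer: M ≅ ℤ^2 ⊕ ℤ/5

Derivation:
rank_ℚ(R)=1; free=3−1=2
SNF(R) diag = [5] → torsion [5]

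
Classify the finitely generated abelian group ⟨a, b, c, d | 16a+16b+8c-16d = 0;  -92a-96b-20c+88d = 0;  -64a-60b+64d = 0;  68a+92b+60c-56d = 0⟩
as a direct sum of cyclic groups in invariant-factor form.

Answer: M ≅ ℤ/4 ⊕ ℤ/4 ⊕ ℤ/8 ⊕ ℤ/16

Derivation:
rank_ℚ(R)=4; free=4−4=0
SNF(R) diag = [4, 4, 8, 16] → torsion [4, 4, 8, 16]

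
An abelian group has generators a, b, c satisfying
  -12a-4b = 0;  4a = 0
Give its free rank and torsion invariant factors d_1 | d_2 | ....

Answer: M ≅ ℤ^1 ⊕ ℤ/4 ⊕ ℤ/4

Derivation:
rank_ℚ(R)=2; free=3−2=1
SNF(R) diag = [4, 4] → torsion [4, 4]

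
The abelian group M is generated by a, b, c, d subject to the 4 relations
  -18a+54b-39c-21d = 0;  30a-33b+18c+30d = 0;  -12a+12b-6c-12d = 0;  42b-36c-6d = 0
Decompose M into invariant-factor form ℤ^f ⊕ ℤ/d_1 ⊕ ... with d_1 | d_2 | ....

rank_ℚ(R)=4; free=4−4=0
SNF(R) diag = [3, 3, 6, 12] → torsion [3, 3, 6, 12]

Answer: M ≅ ℤ/3 ⊕ ℤ/3 ⊕ ℤ/6 ⊕ ℤ/12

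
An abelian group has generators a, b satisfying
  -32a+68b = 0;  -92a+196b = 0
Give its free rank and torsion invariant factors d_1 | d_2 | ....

Answer: M ≅ ℤ/4 ⊕ ℤ/4

Derivation:
rank_ℚ(R)=2; free=2−2=0
SNF(R) diag = [4, 4] → torsion [4, 4]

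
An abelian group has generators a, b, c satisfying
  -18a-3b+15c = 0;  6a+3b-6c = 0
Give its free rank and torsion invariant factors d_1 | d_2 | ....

Answer: M ≅ ℤ^1 ⊕ ℤ/3 ⊕ ℤ/3

Derivation:
rank_ℚ(R)=2; free=3−2=1
SNF(R) diag = [3, 3] → torsion [3, 3]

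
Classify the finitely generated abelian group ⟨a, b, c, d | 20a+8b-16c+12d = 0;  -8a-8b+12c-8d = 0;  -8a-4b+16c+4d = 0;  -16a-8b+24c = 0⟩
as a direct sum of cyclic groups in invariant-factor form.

Answer: M ≅ ℤ/4 ⊕ ℤ/4 ⊕ ℤ/4 ⊕ ℤ/8

Derivation:
rank_ℚ(R)=4; free=4−4=0
SNF(R) diag = [4, 4, 4, 8] → torsion [4, 4, 4, 8]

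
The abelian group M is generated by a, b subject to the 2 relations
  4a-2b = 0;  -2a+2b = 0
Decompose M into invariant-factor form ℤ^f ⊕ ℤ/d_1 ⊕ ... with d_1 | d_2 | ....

rank_ℚ(R)=2; free=2−2=0
SNF(R) diag = [2, 2] → torsion [2, 2]

Answer: M ≅ ℤ/2 ⊕ ℤ/2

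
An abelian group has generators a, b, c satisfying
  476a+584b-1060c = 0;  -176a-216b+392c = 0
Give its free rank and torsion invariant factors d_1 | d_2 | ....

Answer: M ≅ ℤ^1 ⊕ ℤ/4 ⊕ ℤ/8

Derivation:
rank_ℚ(R)=2; free=3−2=1
SNF(R) diag = [4, 8] → torsion [4, 8]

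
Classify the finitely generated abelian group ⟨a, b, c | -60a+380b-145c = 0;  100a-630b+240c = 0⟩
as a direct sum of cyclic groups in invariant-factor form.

rank_ℚ(R)=2; free=3−2=1
SNF(R) diag = [5, 10] → torsion [5, 10]

Answer: M ≅ ℤ^1 ⊕ ℤ/5 ⊕ ℤ/10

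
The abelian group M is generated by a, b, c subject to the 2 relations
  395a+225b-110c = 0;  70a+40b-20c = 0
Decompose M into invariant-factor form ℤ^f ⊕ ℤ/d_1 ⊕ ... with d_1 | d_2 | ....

Answer: M ≅ ℤ^1 ⊕ ℤ/5 ⊕ ℤ/10

Derivation:
rank_ℚ(R)=2; free=3−2=1
SNF(R) diag = [5, 10] → torsion [5, 10]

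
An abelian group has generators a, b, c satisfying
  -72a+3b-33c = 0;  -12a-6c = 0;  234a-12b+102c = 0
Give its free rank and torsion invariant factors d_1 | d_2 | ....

rank_ℚ(R)=3; free=3−3=0
SNF(R) diag = [3, 6, 6] → torsion [3, 6, 6]

Answer: M ≅ ℤ/3 ⊕ ℤ/6 ⊕ ℤ/6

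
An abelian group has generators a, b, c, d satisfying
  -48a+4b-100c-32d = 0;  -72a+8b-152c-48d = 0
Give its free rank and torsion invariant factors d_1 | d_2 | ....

rank_ℚ(R)=2; free=4−2=2
SNF(R) diag = [4, 8] → torsion [4, 8]

Answer: M ≅ ℤ^2 ⊕ ℤ/4 ⊕ ℤ/8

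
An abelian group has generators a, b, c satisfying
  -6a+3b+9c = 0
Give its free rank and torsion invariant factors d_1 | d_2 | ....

rank_ℚ(R)=1; free=3−1=2
SNF(R) diag = [3] → torsion [3]

Answer: M ≅ ℤ^2 ⊕ ℤ/3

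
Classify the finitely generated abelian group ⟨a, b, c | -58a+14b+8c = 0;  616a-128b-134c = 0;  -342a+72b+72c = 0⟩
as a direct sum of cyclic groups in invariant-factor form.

rank_ℚ(R)=3; free=3−3=0
SNF(R) diag = [2, 6, 18] → torsion [2, 6, 18]

Answer: M ≅ ℤ/2 ⊕ ℤ/6 ⊕ ℤ/18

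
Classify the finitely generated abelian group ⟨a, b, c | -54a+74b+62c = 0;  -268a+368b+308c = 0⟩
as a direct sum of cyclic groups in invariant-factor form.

rank_ℚ(R)=2; free=3−2=1
SNF(R) diag = [2, 4] → torsion [2, 4]

Answer: M ≅ ℤ^1 ⊕ ℤ/2 ⊕ ℤ/4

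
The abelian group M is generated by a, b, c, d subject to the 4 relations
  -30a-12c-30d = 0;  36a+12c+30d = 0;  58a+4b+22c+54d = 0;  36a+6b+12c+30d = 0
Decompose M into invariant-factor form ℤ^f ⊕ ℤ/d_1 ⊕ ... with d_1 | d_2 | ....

rank_ℚ(R)=4; free=4−4=0
SNF(R) diag = [2, 6, 6, 6] → torsion [2, 6, 6, 6]

Answer: M ≅ ℤ/2 ⊕ ℤ/6 ⊕ ℤ/6 ⊕ ℤ/6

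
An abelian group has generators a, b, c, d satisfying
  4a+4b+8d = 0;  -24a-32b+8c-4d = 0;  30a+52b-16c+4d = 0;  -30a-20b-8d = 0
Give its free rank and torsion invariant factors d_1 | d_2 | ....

Answer: M ≅ ℤ/2 ⊕ ℤ/4 ⊕ ℤ/4 ⊕ ℤ/8

Derivation:
rank_ℚ(R)=4; free=4−4=0
SNF(R) diag = [2, 4, 4, 8] → torsion [2, 4, 4, 8]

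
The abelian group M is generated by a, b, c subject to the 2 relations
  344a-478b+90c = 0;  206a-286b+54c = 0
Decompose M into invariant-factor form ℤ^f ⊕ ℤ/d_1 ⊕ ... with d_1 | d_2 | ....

rank_ℚ(R)=2; free=3−2=1
SNF(R) diag = [2, 6] → torsion [2, 6]

Answer: M ≅ ℤ^1 ⊕ ℤ/2 ⊕ ℤ/6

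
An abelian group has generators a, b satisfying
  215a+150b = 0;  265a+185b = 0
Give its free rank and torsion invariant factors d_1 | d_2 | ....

Answer: M ≅ ℤ/5 ⊕ ℤ/5

Derivation:
rank_ℚ(R)=2; free=2−2=0
SNF(R) diag = [5, 5] → torsion [5, 5]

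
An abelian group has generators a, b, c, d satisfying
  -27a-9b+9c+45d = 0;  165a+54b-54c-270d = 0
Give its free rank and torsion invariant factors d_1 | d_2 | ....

Answer: M ≅ ℤ^2 ⊕ ℤ/3 ⊕ ℤ/9

Derivation:
rank_ℚ(R)=2; free=4−2=2
SNF(R) diag = [3, 9] → torsion [3, 9]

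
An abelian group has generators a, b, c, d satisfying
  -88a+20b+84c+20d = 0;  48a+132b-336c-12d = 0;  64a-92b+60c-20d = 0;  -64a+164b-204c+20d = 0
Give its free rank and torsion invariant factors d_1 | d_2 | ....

Answer: M ≅ ℤ/4 ⊕ ℤ/12 ⊕ ℤ/24 ⊕ ℤ/72

Derivation:
rank_ℚ(R)=4; free=4−4=0
SNF(R) diag = [4, 12, 24, 72] → torsion [4, 12, 24, 72]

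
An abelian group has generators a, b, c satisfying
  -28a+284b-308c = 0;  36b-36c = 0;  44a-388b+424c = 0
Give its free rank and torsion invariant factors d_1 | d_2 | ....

rank_ℚ(R)=3; free=3−3=0
SNF(R) diag = [4, 12, 36] → torsion [4, 12, 36]

Answer: M ≅ ℤ/4 ⊕ ℤ/12 ⊕ ℤ/36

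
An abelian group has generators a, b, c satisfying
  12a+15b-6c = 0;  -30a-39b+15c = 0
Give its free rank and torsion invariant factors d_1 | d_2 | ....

rank_ℚ(R)=2; free=3−2=1
SNF(R) diag = [3, 3] → torsion [3, 3]

Answer: M ≅ ℤ^1 ⊕ ℤ/3 ⊕ ℤ/3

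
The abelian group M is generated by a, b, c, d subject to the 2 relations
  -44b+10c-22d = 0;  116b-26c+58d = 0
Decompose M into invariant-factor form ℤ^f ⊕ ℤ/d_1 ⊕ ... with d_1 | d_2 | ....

rank_ℚ(R)=2; free=4−2=2
SNF(R) diag = [2, 4] → torsion [2, 4]

Answer: M ≅ ℤ^2 ⊕ ℤ/2 ⊕ ℤ/4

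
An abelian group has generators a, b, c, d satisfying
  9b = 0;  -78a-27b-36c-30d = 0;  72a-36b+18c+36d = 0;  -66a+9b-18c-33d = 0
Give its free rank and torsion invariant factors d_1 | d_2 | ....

rank_ℚ(R)=4; free=4−4=0
SNF(R) diag = [3, 9, 18, 18] → torsion [3, 9, 18, 18]

Answer: M ≅ ℤ/3 ⊕ ℤ/9 ⊕ ℤ/18 ⊕ ℤ/18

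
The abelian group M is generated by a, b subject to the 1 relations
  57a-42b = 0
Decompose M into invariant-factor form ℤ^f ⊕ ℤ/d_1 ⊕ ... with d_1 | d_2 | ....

Answer: M ≅ ℤ^1 ⊕ ℤ/3

Derivation:
rank_ℚ(R)=1; free=2−1=1
SNF(R) diag = [3] → torsion [3]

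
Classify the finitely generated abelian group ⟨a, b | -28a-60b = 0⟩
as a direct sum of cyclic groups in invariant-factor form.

rank_ℚ(R)=1; free=2−1=1
SNF(R) diag = [4] → torsion [4]

Answer: M ≅ ℤ^1 ⊕ ℤ/4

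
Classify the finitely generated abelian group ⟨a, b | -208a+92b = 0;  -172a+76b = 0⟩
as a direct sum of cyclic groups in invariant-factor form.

rank_ℚ(R)=2; free=2−2=0
SNF(R) diag = [4, 4] → torsion [4, 4]

Answer: M ≅ ℤ/4 ⊕ ℤ/4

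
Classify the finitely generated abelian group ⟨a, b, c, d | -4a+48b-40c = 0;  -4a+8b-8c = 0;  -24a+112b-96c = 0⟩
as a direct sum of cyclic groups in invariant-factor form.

Answer: M ≅ ℤ^1 ⊕ ℤ/4 ⊕ ℤ/8 ⊕ ℤ/16

Derivation:
rank_ℚ(R)=3; free=4−3=1
SNF(R) diag = [4, 8, 16] → torsion [4, 8, 16]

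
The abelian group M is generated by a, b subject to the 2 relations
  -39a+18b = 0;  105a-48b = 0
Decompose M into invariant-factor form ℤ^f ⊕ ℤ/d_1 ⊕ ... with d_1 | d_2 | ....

Answer: M ≅ ℤ/3 ⊕ ℤ/6

Derivation:
rank_ℚ(R)=2; free=2−2=0
SNF(R) diag = [3, 6] → torsion [3, 6]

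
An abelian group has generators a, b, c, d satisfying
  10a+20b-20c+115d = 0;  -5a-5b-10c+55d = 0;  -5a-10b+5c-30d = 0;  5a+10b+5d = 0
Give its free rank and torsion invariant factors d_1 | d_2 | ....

rank_ℚ(R)=4; free=4−4=0
SNF(R) diag = [5, 5, 5, 5] → torsion [5, 5, 5, 5]

Answer: M ≅ ℤ/5 ⊕ ℤ/5 ⊕ ℤ/5 ⊕ ℤ/5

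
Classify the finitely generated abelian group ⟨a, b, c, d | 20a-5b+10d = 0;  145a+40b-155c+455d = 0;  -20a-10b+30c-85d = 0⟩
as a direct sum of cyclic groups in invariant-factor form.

Answer: M ≅ ℤ^1 ⊕ ℤ/5 ⊕ ℤ/5 ⊕ ℤ/15

Derivation:
rank_ℚ(R)=3; free=4−3=1
SNF(R) diag = [5, 5, 15] → torsion [5, 5, 15]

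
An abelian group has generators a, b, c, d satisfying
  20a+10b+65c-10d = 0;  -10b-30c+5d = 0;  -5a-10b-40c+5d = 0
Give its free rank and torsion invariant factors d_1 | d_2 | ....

Answer: M ≅ ℤ^1 ⊕ ℤ/5 ⊕ ℤ/5 ⊕ ℤ/5

Derivation:
rank_ℚ(R)=3; free=4−3=1
SNF(R) diag = [5, 5, 5] → torsion [5, 5, 5]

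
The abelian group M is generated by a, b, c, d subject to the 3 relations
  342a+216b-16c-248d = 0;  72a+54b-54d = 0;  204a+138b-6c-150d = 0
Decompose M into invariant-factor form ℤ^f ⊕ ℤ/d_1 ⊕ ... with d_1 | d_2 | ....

Answer: M ≅ ℤ^1 ⊕ ℤ/2 ⊕ ℤ/6 ⊕ ℤ/18

Derivation:
rank_ℚ(R)=3; free=4−3=1
SNF(R) diag = [2, 6, 18] → torsion [2, 6, 18]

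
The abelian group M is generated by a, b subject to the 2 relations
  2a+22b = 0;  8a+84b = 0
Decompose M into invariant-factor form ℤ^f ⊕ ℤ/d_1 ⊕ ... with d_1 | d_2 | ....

Answer: M ≅ ℤ/2 ⊕ ℤ/4

Derivation:
rank_ℚ(R)=2; free=2−2=0
SNF(R) diag = [2, 4] → torsion [2, 4]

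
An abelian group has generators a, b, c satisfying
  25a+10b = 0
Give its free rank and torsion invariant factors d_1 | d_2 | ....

rank_ℚ(R)=1; free=3−1=2
SNF(R) diag = [5] → torsion [5]

Answer: M ≅ ℤ^2 ⊕ ℤ/5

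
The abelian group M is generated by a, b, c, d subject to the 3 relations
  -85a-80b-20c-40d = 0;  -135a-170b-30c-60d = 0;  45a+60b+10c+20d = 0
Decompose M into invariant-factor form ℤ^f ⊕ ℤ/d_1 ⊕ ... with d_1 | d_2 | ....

Answer: M ≅ ℤ^1 ⊕ ℤ/5 ⊕ ℤ/10 ⊕ ℤ/10

Derivation:
rank_ℚ(R)=3; free=4−3=1
SNF(R) diag = [5, 10, 10] → torsion [5, 10, 10]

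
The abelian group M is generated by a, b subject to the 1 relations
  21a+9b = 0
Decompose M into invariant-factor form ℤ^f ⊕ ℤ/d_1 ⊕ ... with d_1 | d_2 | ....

rank_ℚ(R)=1; free=2−1=1
SNF(R) diag = [3] → torsion [3]

Answer: M ≅ ℤ^1 ⊕ ℤ/3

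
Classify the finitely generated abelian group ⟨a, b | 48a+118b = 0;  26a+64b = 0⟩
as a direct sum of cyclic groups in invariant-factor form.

Answer: M ≅ ℤ/2 ⊕ ℤ/2

Derivation:
rank_ℚ(R)=2; free=2−2=0
SNF(R) diag = [2, 2] → torsion [2, 2]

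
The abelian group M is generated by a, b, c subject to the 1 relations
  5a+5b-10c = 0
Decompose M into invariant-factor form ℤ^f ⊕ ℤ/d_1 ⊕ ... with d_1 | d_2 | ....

Answer: M ≅ ℤ^2 ⊕ ℤ/5

Derivation:
rank_ℚ(R)=1; free=3−1=2
SNF(R) diag = [5] → torsion [5]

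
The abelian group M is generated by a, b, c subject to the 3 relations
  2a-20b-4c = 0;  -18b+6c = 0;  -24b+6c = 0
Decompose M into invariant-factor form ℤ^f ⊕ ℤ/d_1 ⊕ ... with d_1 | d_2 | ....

rank_ℚ(R)=3; free=3−3=0
SNF(R) diag = [2, 6, 6] → torsion [2, 6, 6]

Answer: M ≅ ℤ/2 ⊕ ℤ/6 ⊕ ℤ/6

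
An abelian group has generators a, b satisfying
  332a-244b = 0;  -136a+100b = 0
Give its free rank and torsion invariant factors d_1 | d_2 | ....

Answer: M ≅ ℤ/4 ⊕ ℤ/4

Derivation:
rank_ℚ(R)=2; free=2−2=0
SNF(R) diag = [4, 4] → torsion [4, 4]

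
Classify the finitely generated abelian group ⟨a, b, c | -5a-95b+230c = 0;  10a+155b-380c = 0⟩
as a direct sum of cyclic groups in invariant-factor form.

rank_ℚ(R)=2; free=3−2=1
SNF(R) diag = [5, 5] → torsion [5, 5]

Answer: M ≅ ℤ^1 ⊕ ℤ/5 ⊕ ℤ/5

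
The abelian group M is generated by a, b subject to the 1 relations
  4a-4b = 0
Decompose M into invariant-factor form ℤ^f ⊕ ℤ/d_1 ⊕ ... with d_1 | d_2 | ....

Answer: M ≅ ℤ^1 ⊕ ℤ/4

Derivation:
rank_ℚ(R)=1; free=2−1=1
SNF(R) diag = [4] → torsion [4]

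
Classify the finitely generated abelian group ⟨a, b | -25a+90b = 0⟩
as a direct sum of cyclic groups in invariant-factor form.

rank_ℚ(R)=1; free=2−1=1
SNF(R) diag = [5] → torsion [5]

Answer: M ≅ ℤ^1 ⊕ ℤ/5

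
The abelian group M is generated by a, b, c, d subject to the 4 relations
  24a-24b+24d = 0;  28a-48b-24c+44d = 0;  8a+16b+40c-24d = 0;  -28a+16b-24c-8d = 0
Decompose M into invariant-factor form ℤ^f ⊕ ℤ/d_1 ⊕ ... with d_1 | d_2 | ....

Answer: M ≅ ℤ/4 ⊕ ℤ/4 ⊕ ℤ/8 ⊕ ℤ/24

Derivation:
rank_ℚ(R)=4; free=4−4=0
SNF(R) diag = [4, 4, 8, 24] → torsion [4, 4, 8, 24]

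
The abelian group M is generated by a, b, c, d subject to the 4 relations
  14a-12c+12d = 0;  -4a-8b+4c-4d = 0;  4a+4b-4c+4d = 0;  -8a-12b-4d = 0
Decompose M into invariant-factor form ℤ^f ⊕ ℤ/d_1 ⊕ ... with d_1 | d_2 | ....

rank_ℚ(R)=4; free=4−4=0
SNF(R) diag = [2, 4, 4, 4] → torsion [2, 4, 4, 4]

Answer: M ≅ ℤ/2 ⊕ ℤ/4 ⊕ ℤ/4 ⊕ ℤ/4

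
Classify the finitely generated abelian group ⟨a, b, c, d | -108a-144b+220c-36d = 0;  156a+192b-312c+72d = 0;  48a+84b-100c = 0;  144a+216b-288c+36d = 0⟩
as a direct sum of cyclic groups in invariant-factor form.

Answer: M ≅ ℤ/4 ⊕ ℤ/12 ⊕ ℤ/36 ⊕ ℤ/36

Derivation:
rank_ℚ(R)=4; free=4−4=0
SNF(R) diag = [4, 12, 36, 36] → torsion [4, 12, 36, 36]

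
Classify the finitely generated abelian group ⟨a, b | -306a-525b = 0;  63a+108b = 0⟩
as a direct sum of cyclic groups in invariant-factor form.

rank_ℚ(R)=2; free=2−2=0
SNF(R) diag = [3, 9] → torsion [3, 9]

Answer: M ≅ ℤ/3 ⊕ ℤ/9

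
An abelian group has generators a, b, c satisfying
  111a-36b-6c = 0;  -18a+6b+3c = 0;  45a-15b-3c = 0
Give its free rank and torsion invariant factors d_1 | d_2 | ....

rank_ℚ(R)=3; free=3−3=0
SNF(R) diag = [3, 3, 9] → torsion [3, 3, 9]

Answer: M ≅ ℤ/3 ⊕ ℤ/3 ⊕ ℤ/9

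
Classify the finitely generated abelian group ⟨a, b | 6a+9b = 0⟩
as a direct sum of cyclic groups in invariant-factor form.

rank_ℚ(R)=1; free=2−1=1
SNF(R) diag = [3] → torsion [3]

Answer: M ≅ ℤ^1 ⊕ ℤ/3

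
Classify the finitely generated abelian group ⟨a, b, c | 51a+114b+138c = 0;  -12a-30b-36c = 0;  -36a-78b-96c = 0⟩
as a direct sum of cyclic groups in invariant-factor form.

Answer: M ≅ ℤ/3 ⊕ ℤ/6 ⊕ ℤ/12

Derivation:
rank_ℚ(R)=3; free=3−3=0
SNF(R) diag = [3, 6, 12] → torsion [3, 6, 12]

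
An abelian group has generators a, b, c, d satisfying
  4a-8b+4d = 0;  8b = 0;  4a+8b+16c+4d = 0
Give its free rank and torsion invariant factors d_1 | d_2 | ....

rank_ℚ(R)=3; free=4−3=1
SNF(R) diag = [4, 8, 16] → torsion [4, 8, 16]

Answer: M ≅ ℤ^1 ⊕ ℤ/4 ⊕ ℤ/8 ⊕ ℤ/16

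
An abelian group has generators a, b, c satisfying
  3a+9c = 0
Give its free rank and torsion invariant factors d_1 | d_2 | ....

Answer: M ≅ ℤ^2 ⊕ ℤ/3

Derivation:
rank_ℚ(R)=1; free=3−1=2
SNF(R) diag = [3] → torsion [3]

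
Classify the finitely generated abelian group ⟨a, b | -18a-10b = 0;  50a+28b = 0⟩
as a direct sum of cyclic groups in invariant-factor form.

rank_ℚ(R)=2; free=2−2=0
SNF(R) diag = [2, 2] → torsion [2, 2]

Answer: M ≅ ℤ/2 ⊕ ℤ/2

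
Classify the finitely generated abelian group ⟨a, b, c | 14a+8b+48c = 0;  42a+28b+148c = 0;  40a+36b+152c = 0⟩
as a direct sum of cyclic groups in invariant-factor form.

rank_ℚ(R)=3; free=3−3=0
SNF(R) diag = [2, 4, 12] → torsion [2, 4, 12]

Answer: M ≅ ℤ/2 ⊕ ℤ/4 ⊕ ℤ/12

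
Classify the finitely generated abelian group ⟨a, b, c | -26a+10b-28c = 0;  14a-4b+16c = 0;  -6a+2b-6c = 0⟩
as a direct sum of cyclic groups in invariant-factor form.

Answer: M ≅ ℤ/2 ⊕ ℤ/2 ⊕ ℤ/6

Derivation:
rank_ℚ(R)=3; free=3−3=0
SNF(R) diag = [2, 2, 6] → torsion [2, 2, 6]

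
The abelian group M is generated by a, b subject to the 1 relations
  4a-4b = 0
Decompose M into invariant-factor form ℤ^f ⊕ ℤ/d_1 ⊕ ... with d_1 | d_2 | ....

rank_ℚ(R)=1; free=2−1=1
SNF(R) diag = [4] → torsion [4]

Answer: M ≅ ℤ^1 ⊕ ℤ/4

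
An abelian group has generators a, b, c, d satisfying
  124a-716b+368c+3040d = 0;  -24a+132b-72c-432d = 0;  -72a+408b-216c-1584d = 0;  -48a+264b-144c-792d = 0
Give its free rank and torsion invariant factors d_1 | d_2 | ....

Answer: M ≅ ℤ/4 ⊕ ℤ/12 ⊕ ℤ/24 ⊕ ℤ/72

Derivation:
rank_ℚ(R)=4; free=4−4=0
SNF(R) diag = [4, 12, 24, 72] → torsion [4, 12, 24, 72]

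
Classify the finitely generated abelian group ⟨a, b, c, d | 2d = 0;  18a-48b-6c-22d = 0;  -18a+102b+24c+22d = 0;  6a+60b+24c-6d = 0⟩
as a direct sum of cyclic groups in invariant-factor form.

rank_ℚ(R)=4; free=4−4=0
SNF(R) diag = [2, 6, 6, 18] → torsion [2, 6, 6, 18]

Answer: M ≅ ℤ/2 ⊕ ℤ/6 ⊕ ℤ/6 ⊕ ℤ/18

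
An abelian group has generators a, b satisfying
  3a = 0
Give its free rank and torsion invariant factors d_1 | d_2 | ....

rank_ℚ(R)=1; free=2−1=1
SNF(R) diag = [3] → torsion [3]

Answer: M ≅ ℤ^1 ⊕ ℤ/3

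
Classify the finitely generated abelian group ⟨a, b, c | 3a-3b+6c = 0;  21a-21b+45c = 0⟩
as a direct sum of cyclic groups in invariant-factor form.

Answer: M ≅ ℤ^1 ⊕ ℤ/3 ⊕ ℤ/3

Derivation:
rank_ℚ(R)=2; free=3−2=1
SNF(R) diag = [3, 3] → torsion [3, 3]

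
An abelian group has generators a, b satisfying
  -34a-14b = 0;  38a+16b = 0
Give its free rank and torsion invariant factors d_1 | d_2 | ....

rank_ℚ(R)=2; free=2−2=0
SNF(R) diag = [2, 6] → torsion [2, 6]

Answer: M ≅ ℤ/2 ⊕ ℤ/6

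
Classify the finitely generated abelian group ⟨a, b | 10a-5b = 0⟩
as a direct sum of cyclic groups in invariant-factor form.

Answer: M ≅ ℤ^1 ⊕ ℤ/5

Derivation:
rank_ℚ(R)=1; free=2−1=1
SNF(R) diag = [5] → torsion [5]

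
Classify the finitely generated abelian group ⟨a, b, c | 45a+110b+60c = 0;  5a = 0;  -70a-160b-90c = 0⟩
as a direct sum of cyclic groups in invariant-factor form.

Answer: M ≅ ℤ/5 ⊕ ℤ/10 ⊕ ℤ/30

Derivation:
rank_ℚ(R)=3; free=3−3=0
SNF(R) diag = [5, 10, 30] → torsion [5, 10, 30]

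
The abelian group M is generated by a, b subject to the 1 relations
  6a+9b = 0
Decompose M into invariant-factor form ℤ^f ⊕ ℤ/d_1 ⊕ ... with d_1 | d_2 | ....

rank_ℚ(R)=1; free=2−1=1
SNF(R) diag = [3] → torsion [3]

Answer: M ≅ ℤ^1 ⊕ ℤ/3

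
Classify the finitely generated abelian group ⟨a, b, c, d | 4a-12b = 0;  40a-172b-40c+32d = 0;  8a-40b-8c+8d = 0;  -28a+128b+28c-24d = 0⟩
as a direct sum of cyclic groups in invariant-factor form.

Answer: M ≅ ℤ/4 ⊕ ℤ/4 ⊕ ℤ/4 ⊕ ℤ/8

Derivation:
rank_ℚ(R)=4; free=4−4=0
SNF(R) diag = [4, 4, 4, 8] → torsion [4, 4, 4, 8]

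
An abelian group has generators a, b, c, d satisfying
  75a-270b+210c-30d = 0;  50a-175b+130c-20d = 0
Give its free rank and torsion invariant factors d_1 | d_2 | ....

rank_ℚ(R)=2; free=4−2=2
SNF(R) diag = [5, 15] → torsion [5, 15]

Answer: M ≅ ℤ^2 ⊕ ℤ/5 ⊕ ℤ/15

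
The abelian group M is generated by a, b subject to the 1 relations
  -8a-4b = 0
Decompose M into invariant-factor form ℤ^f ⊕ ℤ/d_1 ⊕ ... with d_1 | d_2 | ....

rank_ℚ(R)=1; free=2−1=1
SNF(R) diag = [4] → torsion [4]

Answer: M ≅ ℤ^1 ⊕ ℤ/4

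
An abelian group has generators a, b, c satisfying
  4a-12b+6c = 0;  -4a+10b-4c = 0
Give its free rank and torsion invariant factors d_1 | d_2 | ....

rank_ℚ(R)=2; free=3−2=1
SNF(R) diag = [2, 2] → torsion [2, 2]

Answer: M ≅ ℤ^1 ⊕ ℤ/2 ⊕ ℤ/2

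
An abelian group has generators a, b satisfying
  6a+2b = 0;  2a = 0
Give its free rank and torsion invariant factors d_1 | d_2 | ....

Answer: M ≅ ℤ/2 ⊕ ℤ/2

Derivation:
rank_ℚ(R)=2; free=2−2=0
SNF(R) diag = [2, 2] → torsion [2, 2]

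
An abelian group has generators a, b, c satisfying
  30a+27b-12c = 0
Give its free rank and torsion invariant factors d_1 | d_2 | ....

Answer: M ≅ ℤ^2 ⊕ ℤ/3

Derivation:
rank_ℚ(R)=1; free=3−1=2
SNF(R) diag = [3] → torsion [3]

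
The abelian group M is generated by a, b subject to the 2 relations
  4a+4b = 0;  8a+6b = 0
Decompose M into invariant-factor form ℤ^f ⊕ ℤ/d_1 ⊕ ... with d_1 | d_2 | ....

rank_ℚ(R)=2; free=2−2=0
SNF(R) diag = [2, 4] → torsion [2, 4]

Answer: M ≅ ℤ/2 ⊕ ℤ/4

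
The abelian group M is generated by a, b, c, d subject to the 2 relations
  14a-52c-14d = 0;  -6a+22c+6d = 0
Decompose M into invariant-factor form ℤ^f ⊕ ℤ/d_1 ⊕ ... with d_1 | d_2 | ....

rank_ℚ(R)=2; free=4−2=2
SNF(R) diag = [2, 2] → torsion [2, 2]

Answer: M ≅ ℤ^2 ⊕ ℤ/2 ⊕ ℤ/2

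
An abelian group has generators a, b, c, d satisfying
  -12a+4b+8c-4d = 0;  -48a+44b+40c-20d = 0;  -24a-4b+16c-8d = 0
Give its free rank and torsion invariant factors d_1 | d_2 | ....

Answer: M ≅ ℤ^1 ⊕ ℤ/4 ⊕ ℤ/12 ⊕ ℤ/12

Derivation:
rank_ℚ(R)=3; free=4−3=1
SNF(R) diag = [4, 12, 12] → torsion [4, 12, 12]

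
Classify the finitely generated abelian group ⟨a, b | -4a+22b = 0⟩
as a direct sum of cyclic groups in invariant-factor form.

rank_ℚ(R)=1; free=2−1=1
SNF(R) diag = [2] → torsion [2]

Answer: M ≅ ℤ^1 ⊕ ℤ/2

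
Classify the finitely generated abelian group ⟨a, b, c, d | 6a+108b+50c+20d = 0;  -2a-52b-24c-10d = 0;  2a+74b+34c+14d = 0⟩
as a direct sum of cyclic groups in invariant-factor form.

rank_ℚ(R)=3; free=4−3=1
SNF(R) diag = [2, 2, 2] → torsion [2, 2, 2]

Answer: M ≅ ℤ^1 ⊕ ℤ/2 ⊕ ℤ/2 ⊕ ℤ/2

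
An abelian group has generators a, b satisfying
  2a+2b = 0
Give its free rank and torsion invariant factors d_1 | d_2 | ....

Answer: M ≅ ℤ^1 ⊕ ℤ/2

Derivation:
rank_ℚ(R)=1; free=2−1=1
SNF(R) diag = [2] → torsion [2]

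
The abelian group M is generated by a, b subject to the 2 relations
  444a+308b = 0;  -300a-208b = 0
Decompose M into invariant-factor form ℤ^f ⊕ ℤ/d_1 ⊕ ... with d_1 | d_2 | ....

Answer: M ≅ ℤ/4 ⊕ ℤ/12

Derivation:
rank_ℚ(R)=2; free=2−2=0
SNF(R) diag = [4, 12] → torsion [4, 12]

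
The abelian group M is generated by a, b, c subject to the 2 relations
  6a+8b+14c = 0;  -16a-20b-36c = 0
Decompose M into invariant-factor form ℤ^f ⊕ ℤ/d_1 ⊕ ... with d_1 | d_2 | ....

rank_ℚ(R)=2; free=3−2=1
SNF(R) diag = [2, 4] → torsion [2, 4]

Answer: M ≅ ℤ^1 ⊕ ℤ/2 ⊕ ℤ/4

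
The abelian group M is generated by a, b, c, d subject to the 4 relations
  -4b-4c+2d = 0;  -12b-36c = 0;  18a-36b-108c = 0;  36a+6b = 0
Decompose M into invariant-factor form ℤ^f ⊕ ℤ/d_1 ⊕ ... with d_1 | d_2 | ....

Answer: M ≅ ℤ/2 ⊕ ℤ/6 ⊕ ℤ/18 ⊕ ℤ/36

Derivation:
rank_ℚ(R)=4; free=4−4=0
SNF(R) diag = [2, 6, 18, 36] → torsion [2, 6, 18, 36]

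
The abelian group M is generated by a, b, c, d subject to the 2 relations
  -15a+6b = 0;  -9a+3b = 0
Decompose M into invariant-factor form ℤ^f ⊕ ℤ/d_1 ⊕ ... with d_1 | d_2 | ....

rank_ℚ(R)=2; free=4−2=2
SNF(R) diag = [3, 3] → torsion [3, 3]

Answer: M ≅ ℤ^2 ⊕ ℤ/3 ⊕ ℤ/3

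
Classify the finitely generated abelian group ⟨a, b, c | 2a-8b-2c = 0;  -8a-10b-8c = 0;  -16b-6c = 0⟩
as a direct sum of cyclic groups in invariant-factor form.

rank_ℚ(R)=3; free=3−3=0
SNF(R) diag = [2, 2, 2] → torsion [2, 2, 2]

Answer: M ≅ ℤ/2 ⊕ ℤ/2 ⊕ ℤ/2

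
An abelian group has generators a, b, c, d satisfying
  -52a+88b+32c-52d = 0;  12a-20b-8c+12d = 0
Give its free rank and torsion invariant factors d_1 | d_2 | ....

rank_ℚ(R)=2; free=4−2=2
SNF(R) diag = [4, 4] → torsion [4, 4]

Answer: M ≅ ℤ^2 ⊕ ℤ/4 ⊕ ℤ/4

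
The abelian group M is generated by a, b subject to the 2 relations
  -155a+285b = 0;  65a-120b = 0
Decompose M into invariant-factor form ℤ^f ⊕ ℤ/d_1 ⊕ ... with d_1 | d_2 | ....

rank_ℚ(R)=2; free=2−2=0
SNF(R) diag = [5, 15] → torsion [5, 15]

Answer: M ≅ ℤ/5 ⊕ ℤ/15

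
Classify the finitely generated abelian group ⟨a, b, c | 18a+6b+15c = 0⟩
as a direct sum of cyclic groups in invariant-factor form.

rank_ℚ(R)=1; free=3−1=2
SNF(R) diag = [3] → torsion [3]

Answer: M ≅ ℤ^2 ⊕ ℤ/3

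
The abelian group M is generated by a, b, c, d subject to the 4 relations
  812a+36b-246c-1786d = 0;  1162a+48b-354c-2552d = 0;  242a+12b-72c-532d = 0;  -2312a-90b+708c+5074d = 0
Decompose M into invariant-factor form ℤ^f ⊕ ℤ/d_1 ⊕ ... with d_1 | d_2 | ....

Answer: M ≅ ℤ/2 ⊕ ℤ/6 ⊕ ℤ/6 ⊕ ℤ/18

Derivation:
rank_ℚ(R)=4; free=4−4=0
SNF(R) diag = [2, 6, 6, 18] → torsion [2, 6, 6, 18]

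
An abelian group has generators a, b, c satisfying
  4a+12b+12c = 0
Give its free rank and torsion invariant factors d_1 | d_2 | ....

rank_ℚ(R)=1; free=3−1=2
SNF(R) diag = [4] → torsion [4]

Answer: M ≅ ℤ^2 ⊕ ℤ/4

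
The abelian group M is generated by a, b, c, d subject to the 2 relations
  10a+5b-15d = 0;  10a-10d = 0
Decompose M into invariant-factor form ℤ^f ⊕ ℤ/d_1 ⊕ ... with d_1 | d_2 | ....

Answer: M ≅ ℤ^2 ⊕ ℤ/5 ⊕ ℤ/10

Derivation:
rank_ℚ(R)=2; free=4−2=2
SNF(R) diag = [5, 10] → torsion [5, 10]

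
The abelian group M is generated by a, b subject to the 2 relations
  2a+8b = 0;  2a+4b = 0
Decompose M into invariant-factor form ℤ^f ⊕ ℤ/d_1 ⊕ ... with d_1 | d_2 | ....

Answer: M ≅ ℤ/2 ⊕ ℤ/4

Derivation:
rank_ℚ(R)=2; free=2−2=0
SNF(R) diag = [2, 4] → torsion [2, 4]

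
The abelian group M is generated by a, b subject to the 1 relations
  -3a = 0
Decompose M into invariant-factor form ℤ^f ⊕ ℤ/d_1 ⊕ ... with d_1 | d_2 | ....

rank_ℚ(R)=1; free=2−1=1
SNF(R) diag = [3] → torsion [3]

Answer: M ≅ ℤ^1 ⊕ ℤ/3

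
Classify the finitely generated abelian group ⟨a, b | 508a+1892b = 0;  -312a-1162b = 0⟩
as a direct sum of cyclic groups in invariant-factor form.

rank_ℚ(R)=2; free=2−2=0
SNF(R) diag = [2, 4] → torsion [2, 4]

Answer: M ≅ ℤ/2 ⊕ ℤ/4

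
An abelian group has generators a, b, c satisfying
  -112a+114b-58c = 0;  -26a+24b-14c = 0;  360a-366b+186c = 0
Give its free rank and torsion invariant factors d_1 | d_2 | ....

Answer: M ≅ ℤ/2 ⊕ ℤ/6 ⊕ ℤ/12

Derivation:
rank_ℚ(R)=3; free=3−3=0
SNF(R) diag = [2, 6, 12] → torsion [2, 6, 12]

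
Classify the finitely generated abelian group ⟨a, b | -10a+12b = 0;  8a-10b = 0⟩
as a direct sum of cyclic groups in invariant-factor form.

rank_ℚ(R)=2; free=2−2=0
SNF(R) diag = [2, 2] → torsion [2, 2]

Answer: M ≅ ℤ/2 ⊕ ℤ/2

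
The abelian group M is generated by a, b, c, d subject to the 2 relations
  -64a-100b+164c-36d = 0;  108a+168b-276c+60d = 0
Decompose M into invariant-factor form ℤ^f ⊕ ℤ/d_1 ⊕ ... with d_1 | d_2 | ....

Answer: M ≅ ℤ^2 ⊕ ℤ/4 ⊕ ℤ/12

Derivation:
rank_ℚ(R)=2; free=4−2=2
SNF(R) diag = [4, 12] → torsion [4, 12]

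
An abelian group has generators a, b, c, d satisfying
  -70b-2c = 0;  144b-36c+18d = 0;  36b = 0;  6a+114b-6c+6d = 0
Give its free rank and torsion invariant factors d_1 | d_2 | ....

Answer: M ≅ ℤ/2 ⊕ ℤ/6 ⊕ ℤ/18 ⊕ ℤ/36

Derivation:
rank_ℚ(R)=4; free=4−4=0
SNF(R) diag = [2, 6, 18, 36] → torsion [2, 6, 18, 36]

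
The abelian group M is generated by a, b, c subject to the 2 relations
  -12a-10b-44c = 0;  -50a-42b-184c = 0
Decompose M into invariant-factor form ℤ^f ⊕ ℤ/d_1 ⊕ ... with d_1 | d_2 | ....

Answer: M ≅ ℤ^1 ⊕ ℤ/2 ⊕ ℤ/2

Derivation:
rank_ℚ(R)=2; free=3−2=1
SNF(R) diag = [2, 2] → torsion [2, 2]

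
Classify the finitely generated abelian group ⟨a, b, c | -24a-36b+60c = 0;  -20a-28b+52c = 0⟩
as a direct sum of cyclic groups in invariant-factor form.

Answer: M ≅ ℤ^1 ⊕ ℤ/4 ⊕ ℤ/12

Derivation:
rank_ℚ(R)=2; free=3−2=1
SNF(R) diag = [4, 12] → torsion [4, 12]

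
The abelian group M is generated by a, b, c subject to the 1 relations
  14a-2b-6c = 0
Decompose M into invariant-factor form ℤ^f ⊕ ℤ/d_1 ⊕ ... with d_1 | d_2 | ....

rank_ℚ(R)=1; free=3−1=2
SNF(R) diag = [2] → torsion [2]

Answer: M ≅ ℤ^2 ⊕ ℤ/2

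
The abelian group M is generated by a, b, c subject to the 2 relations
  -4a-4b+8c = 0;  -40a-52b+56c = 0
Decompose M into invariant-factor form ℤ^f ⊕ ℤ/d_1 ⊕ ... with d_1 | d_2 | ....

Answer: M ≅ ℤ^1 ⊕ ℤ/4 ⊕ ℤ/12

Derivation:
rank_ℚ(R)=2; free=3−2=1
SNF(R) diag = [4, 12] → torsion [4, 12]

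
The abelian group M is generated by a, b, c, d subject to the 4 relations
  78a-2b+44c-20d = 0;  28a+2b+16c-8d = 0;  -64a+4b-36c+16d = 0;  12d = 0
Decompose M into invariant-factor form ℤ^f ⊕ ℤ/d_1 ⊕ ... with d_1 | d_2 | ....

Answer: M ≅ ℤ/2 ⊕ ℤ/2 ⊕ ℤ/4 ⊕ ℤ/12

Derivation:
rank_ℚ(R)=4; free=4−4=0
SNF(R) diag = [2, 2, 4, 12] → torsion [2, 2, 4, 12]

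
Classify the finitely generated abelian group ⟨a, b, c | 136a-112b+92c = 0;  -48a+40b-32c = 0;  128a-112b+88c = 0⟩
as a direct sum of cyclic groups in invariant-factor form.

rank_ℚ(R)=3; free=3−3=0
SNF(R) diag = [4, 8, 16] → torsion [4, 8, 16]

Answer: M ≅ ℤ/4 ⊕ ℤ/8 ⊕ ℤ/16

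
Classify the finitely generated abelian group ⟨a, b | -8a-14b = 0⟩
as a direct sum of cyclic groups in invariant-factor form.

rank_ℚ(R)=1; free=2−1=1
SNF(R) diag = [2] → torsion [2]

Answer: M ≅ ℤ^1 ⊕ ℤ/2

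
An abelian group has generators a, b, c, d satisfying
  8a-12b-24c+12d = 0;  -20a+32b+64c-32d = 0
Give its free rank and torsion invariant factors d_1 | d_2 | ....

Answer: M ≅ ℤ^2 ⊕ ℤ/4 ⊕ ℤ/4

Derivation:
rank_ℚ(R)=2; free=4−2=2
SNF(R) diag = [4, 4] → torsion [4, 4]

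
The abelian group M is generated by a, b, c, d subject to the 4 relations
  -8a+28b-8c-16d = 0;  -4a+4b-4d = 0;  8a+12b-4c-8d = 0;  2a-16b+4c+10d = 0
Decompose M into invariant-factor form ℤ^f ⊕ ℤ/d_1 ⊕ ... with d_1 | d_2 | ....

rank_ℚ(R)=4; free=4−4=0
SNF(R) diag = [2, 4, 4, 8] → torsion [2, 4, 4, 8]

Answer: M ≅ ℤ/2 ⊕ ℤ/4 ⊕ ℤ/4 ⊕ ℤ/8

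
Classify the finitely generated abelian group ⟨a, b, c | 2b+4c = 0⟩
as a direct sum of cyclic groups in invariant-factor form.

rank_ℚ(R)=1; free=3−1=2
SNF(R) diag = [2] → torsion [2]

Answer: M ≅ ℤ^2 ⊕ ℤ/2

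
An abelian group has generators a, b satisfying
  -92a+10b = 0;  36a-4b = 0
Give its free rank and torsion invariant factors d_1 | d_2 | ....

rank_ℚ(R)=2; free=2−2=0
SNF(R) diag = [2, 4] → torsion [2, 4]

Answer: M ≅ ℤ/2 ⊕ ℤ/4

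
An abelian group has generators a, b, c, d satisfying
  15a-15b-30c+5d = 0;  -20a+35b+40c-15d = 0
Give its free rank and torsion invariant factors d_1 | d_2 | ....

rank_ℚ(R)=2; free=4−2=2
SNF(R) diag = [5, 5] → torsion [5, 5]

Answer: M ≅ ℤ^2 ⊕ ℤ/5 ⊕ ℤ/5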